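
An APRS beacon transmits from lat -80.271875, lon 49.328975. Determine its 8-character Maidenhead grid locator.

LA49pr94

Add 180° to longitude and 90° to latitude: 229.32898, 9.72813.
Field (20°×10°, letters A–R): 229.32898/20 → 11 → L, 9.72813/10 → 0 → A; chars LA.
Square (2°×1°, digits 0–9): 9.32898/2 → 4, 9.72813/1 → 9; chars 49.
Subsquare (5′×2.5′, letters a–x): 1.32898/0.0833333 → 15 → p, 0.72813/0.0416667 → 17 → r; chars pr.
Extended square (30″×15″, digits 0–9): 0.07898/0.00833333 → 9, 0.01979/0.00416667 → 4; chars 94.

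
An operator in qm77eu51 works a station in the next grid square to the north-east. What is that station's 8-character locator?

Longitude extended square 5; +1 → 6.
Latitude extended square 1; +1 → 2.

QM77eu62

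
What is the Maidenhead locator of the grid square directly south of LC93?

LC92

Latitude square 3; −1 → 2.
The longitude characters are unchanged.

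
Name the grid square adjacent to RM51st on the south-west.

RM51rs

Longitude subsquare s = 18; −1 → 17 = r.
Latitude subsquare t = 19; −1 → 18 = s.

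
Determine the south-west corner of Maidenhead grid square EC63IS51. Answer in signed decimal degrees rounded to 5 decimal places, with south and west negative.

-66.24583, -87.29167

Field E=4, C=2: +4·20° lon, +2·10° lat → SW at lon -100°, lat -70°.
Square 6, 3: +6·2° lon, +3·1° lat → SW at lon -88°, lat -67°.
Subsquare i=8, s=18: +8·0.0833333° lon, +18·0.0416667° lat → SW at lon -87.3333°, lat -66.25°.
Extended square 5, 1: +5·0.00833333° lon, +1·0.00416667° lat → SW at lon -87.2917°, lat -66.2458°.
latitude -66.24583, longitude -87.29167.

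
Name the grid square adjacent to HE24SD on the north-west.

HE24re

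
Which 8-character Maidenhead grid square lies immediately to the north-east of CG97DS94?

CG97es05

Longitude extended square 9; +1 → 10, wraps to 0, carry into subsquare.
Longitude subsquare d = 3; +1 → 4 = e.
Latitude extended square 4; +1 → 5.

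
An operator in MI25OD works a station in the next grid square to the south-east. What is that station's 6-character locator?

Longitude subsquare o = 14; +1 → 15 = p.
Latitude subsquare d = 3; −1 → 2 = c.

MI25pc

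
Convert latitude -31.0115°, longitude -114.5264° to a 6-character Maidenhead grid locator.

DF28rx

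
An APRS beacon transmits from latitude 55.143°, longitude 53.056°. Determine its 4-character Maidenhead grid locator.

Offset from 180°W / 90°S: lon 233.06°, lat 145.14°.
Field: 233.06/20 → 11 → L, 145.14/10 → 14 → O; chars LO.
Square: 13.06/2 → 6, 5.14/1 → 5; chars 65.

LO65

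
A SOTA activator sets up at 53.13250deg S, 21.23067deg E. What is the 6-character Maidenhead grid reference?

KD06ou

Add 180° to longitude and 90° to latitude: 201.2307, 36.8675.
Field: lon ⌊201.2307/20⌋ = 10 → K; lat ⌊36.8675/10⌋ = 3 → D.
Square: lon ⌊1.2307/2⌋ = 0; lat ⌊6.8675/1⌋ = 6.
Subsquare: lon ⌊1.2307/0.0833333⌋ = 14 → o; lat ⌊0.8675/0.0416667⌋ = 20 → u.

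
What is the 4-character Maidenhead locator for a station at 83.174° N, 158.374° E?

QR93

Shift to the Maidenhead origin (180°W, 90°S): lon 338.37, lat 173.17.
Field (20°×10°, letters A–R): lon ⌊338.37/20⌋ = 16 → Q; lat ⌊173.17/10⌋ = 17 → R.
Square (2°×1°, digits 0–9): lon ⌊18.37/2⌋ = 9; lat ⌊3.17/1⌋ = 3.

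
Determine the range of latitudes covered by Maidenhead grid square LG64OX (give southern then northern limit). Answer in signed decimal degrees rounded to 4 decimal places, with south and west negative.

-25.0417, -25.0000

Field L=11, G=6: +11·20° lon, +6·10° lat → SW at lon 40°, lat -30°.
Square 6, 4: +6·2° lon, +4·1° lat → SW at lon 52°, lat -26°.
Subsquare o=14, x=23: +14·0.0833333° lon, +23·0.0416667° lat → SW at lon 53.1667°, lat -25.0417°.
Cell spans 0.0833333° lon × 0.0416667° lat.
south -25.0417, north -25.0000.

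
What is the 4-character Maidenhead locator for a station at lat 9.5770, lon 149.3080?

QJ49

Offset from 180°W / 90°S: lon 329.31°, lat 99.58°.
Field (20°×10°, letters A–R): lon ⌊329.31/20⌋ = 16 → Q; lat ⌊99.58/10⌋ = 9 → J.
Square (2°×1°, digits 0–9): lon ⌊9.31/2⌋ = 4; lat ⌊9.58/1⌋ = 9.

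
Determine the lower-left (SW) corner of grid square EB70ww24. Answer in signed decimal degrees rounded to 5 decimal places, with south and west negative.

-79.06667, -84.15000

Field E=4, B=1: +4·20° lon, +1·10° lat → SW at lon -100°, lat -80°.
Square 7, 0: +7·2° lon, +0·1° lat → SW at lon -86°, lat -80°.
Subsquare w=22, w=22: +22·0.0833333° lon, +22·0.0416667° lat → SW at lon -84.1667°, lat -79.0833°.
Extended square 2, 4: +2·0.00833333° lon, +4·0.00416667° lat → SW at lon -84.15°, lat -79.0667°.
latitude -79.06667, longitude -84.15000.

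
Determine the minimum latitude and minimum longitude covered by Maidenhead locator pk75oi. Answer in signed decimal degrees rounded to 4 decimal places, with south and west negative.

15.3333, 135.1667

Field P=15, K=10: +15·20° lon, +10·10° lat → SW at lon 120°, lat 10°.
Square 7, 5: +7·2° lon, +5·1° lat → SW at lon 134°, lat 15°.
Subsquare o=14, i=8: +14·0.0833333° lon, +8·0.0416667° lat → SW at lon 135.167°, lat 15.3333°.
latitude 15.3333, longitude 135.1667.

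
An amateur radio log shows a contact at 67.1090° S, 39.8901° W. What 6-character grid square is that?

Shift to the Maidenhead origin (180°W, 90°S): lon 140.1099, lat 22.8910.
Field: 140.1099/20 → 7 → H, 22.8910/10 → 2 → C; chars HC.
Square: 0.1099/2 → 0, 2.8910/1 → 2; chars 02.
Subsquare: 0.1099/0.0833333 → 1 → b, 0.8910/0.0416667 → 21 → v; chars bv.

HC02bv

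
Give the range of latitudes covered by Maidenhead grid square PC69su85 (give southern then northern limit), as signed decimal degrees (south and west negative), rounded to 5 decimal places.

-60.14583, -60.14167

Field P=15, C=2: +15·20° lon, +2·10° lat → SW at lon 120°, lat -70°.
Square 6, 9: +6·2° lon, +9·1° lat → SW at lon 132°, lat -61°.
Subsquare s=18, u=20: +18·0.0833333° lon, +20·0.0416667° lat → SW at lon 133.5°, lat -60.1667°.
Extended square 8, 5: +8·0.00833333° lon, +5·0.00416667° lat → SW at lon 133.567°, lat -60.1458°.
Cell spans 0.00833333° lon × 0.00416667° lat.
south -60.14583, north -60.14167.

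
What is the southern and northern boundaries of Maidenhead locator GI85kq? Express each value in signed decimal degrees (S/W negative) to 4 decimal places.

Field G=6, I=8: +6·20° lon, +8·10° lat → SW at lon -60°, lat -10°.
Square 8, 5: +8·2° lon, +5·1° lat → SW at lon -44°, lat -5°.
Subsquare k=10, q=16: +10·0.0833333° lon, +16·0.0416667° lat → SW at lon -43.1667°, lat -4.33333°.
Cell spans 0.0833333° lon × 0.0416667° lat.
south -4.3333, north -4.2917.

-4.3333, -4.2917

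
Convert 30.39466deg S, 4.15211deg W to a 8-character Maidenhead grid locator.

IF79wo15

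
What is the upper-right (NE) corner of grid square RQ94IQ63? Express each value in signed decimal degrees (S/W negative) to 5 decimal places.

74.68333, 178.72500

Field R=17, Q=16: +17·20° lon, +16·10° lat → SW at lon 160°, lat 70°.
Square 9, 4: +9·2° lon, +4·1° lat → SW at lon 178°, lat 74°.
Subsquare i=8, q=16: +8·0.0833333° lon, +16·0.0416667° lat → SW at lon 178.667°, lat 74.6667°.
Extended square 6, 3: +6·0.00833333° lon, +3·0.00416667° lat → SW at lon 178.717°, lat 74.6792°.
Cell spans 0.00833333° lon × 0.00416667° lat. NE corner is SW corner plus one full cell.
latitude 74.68333, longitude 178.72500.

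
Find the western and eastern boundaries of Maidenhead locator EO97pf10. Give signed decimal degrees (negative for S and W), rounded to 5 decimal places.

Field E=4, O=14: +4·20° lon, +14·10° lat → SW at lon -100°, lat 50°.
Square 9, 7: +9·2° lon, +7·1° lat → SW at lon -82°, lat 57°.
Subsquare p=15, f=5: +15·0.0833333° lon, +5·0.0416667° lat → SW at lon -80.75°, lat 57.2083°.
Extended square 1, 0: +1·0.00833333° lon, +0·0.00416667° lat → SW at lon -80.7417°, lat 57.2083°.
Cell spans 0.00833333° lon × 0.00416667° lat.
west -80.74167, east -80.73333.

-80.74167, -80.73333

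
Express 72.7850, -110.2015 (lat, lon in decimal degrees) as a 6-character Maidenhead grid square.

DQ42vs

Add 180° to longitude and 90° to latitude: 69.7985, 162.7850.
Field (20°×10°, letters A–R): 69.7985/20 → 3 → D, 162.7850/10 → 16 → Q; chars DQ.
Square (2°×1°, digits 0–9): 9.7985/2 → 4, 2.7850/1 → 2; chars 42.
Subsquare (5′×2.5′, letters a–x): 1.7985/0.0833333 → 21 → v, 0.7850/0.0416667 → 18 → s; chars vs.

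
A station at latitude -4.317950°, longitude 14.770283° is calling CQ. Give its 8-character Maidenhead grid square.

JI75jq23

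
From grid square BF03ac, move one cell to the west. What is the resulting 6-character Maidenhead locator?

AF93xc

Longitude subsquare a = 0; −1 → -1, wraps to 23 = x, carry into square.
Longitude square 0; −1 → -1, wraps to 9, carry into field.
Longitude field B = 1; −1 → 0 = A.
The latitude characters are unchanged.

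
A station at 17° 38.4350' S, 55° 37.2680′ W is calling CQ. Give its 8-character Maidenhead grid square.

GH22ei56

Add 180° to longitude and 90° to latitude: 124.37887, 72.35942.
Field: lon ⌊124.37887/20⌋ = 6 → G; lat ⌊72.35942/10⌋ = 7 → H.
Square: lon ⌊4.37887/2⌋ = 2; lat ⌊2.35942/1⌋ = 2.
Subsquare: lon ⌊0.37887/0.0833333⌋ = 4 → e; lat ⌊0.35942/0.0416667⌋ = 8 → i.
Extended square: lon ⌊0.04553/0.00833333⌋ = 5; lat ⌊0.02608/0.00416667⌋ = 6.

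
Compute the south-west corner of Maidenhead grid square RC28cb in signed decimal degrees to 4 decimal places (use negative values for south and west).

-61.9583, 164.1667

Field R=17, C=2: +17·20° lon, +2·10° lat → SW at lon 160°, lat -70°.
Square 2, 8: +2·2° lon, +8·1° lat → SW at lon 164°, lat -62°.
Subsquare c=2, b=1: +2·0.0833333° lon, +1·0.0416667° lat → SW at lon 164.167°, lat -61.9583°.
latitude -61.9583, longitude 164.1667.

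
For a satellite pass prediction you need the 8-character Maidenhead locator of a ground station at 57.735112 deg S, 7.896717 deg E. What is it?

JD32wg73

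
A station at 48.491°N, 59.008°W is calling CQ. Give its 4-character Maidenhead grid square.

GN08

Add 180° to longitude and 90° to latitude: 120.99, 138.49.
Field: 120.99/20 → 6 → G, 138.49/10 → 13 → N; chars GN.
Square: 0.99/2 → 0, 8.49/1 → 8; chars 08.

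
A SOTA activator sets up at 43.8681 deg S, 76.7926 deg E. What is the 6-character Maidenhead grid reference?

Offset from 180°W / 90°S: lon 256.7926°, lat 46.1319°.
Field (20°×10°, letters A–R): 256.7926/20 → 12 → M, 46.1319/10 → 4 → E; chars ME.
Square (2°×1°, digits 0–9): 16.7926/2 → 8, 6.1319/1 → 6; chars 86.
Subsquare (5′×2.5′, letters a–x): 0.7926/0.0833333 → 9 → j, 0.1319/0.0416667 → 3 → d; chars jd.

ME86jd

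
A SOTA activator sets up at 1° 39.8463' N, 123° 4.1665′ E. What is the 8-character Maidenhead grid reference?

Add 180° to longitude and 90° to latitude: 303.06944, 91.66411.
Field: 303.06944/20 → 15 → P, 91.66411/10 → 9 → J; chars PJ.
Square: 3.06944/2 → 1, 1.66411/1 → 1; chars 11.
Subsquare: 1.06944/0.0833333 → 12 → m, 0.66411/0.0416667 → 15 → p; chars mp.
Extended square: 0.06944/0.00833333 → 8, 0.03911/0.00416667 → 9; chars 89.

PJ11mp89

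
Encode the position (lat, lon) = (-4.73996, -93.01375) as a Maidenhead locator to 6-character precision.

Add 180° to longitude and 90° to latitude: 86.9862, 85.2600.
Field: 86.9862/20 → 4 → E, 85.2600/10 → 8 → I; chars EI.
Square: 6.9862/2 → 3, 5.2600/1 → 5; chars 35.
Subsquare: 0.9862/0.0833333 → 11 → l, 0.2600/0.0416667 → 6 → g; chars lg.

EI35lg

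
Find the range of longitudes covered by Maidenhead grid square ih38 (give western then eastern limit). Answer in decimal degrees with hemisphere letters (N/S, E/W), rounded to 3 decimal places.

14.000° W, 12.000° W

Field I=8, H=7: +8·20° lon, +7·10° lat → SW at lon -20°, lat -20°.
Square 3, 8: +3·2° lon, +8·1° lat → SW at lon -14°, lat -12°.
Cell spans 2° lon × 1° lat.
west 14.000° W, east 12.000° W.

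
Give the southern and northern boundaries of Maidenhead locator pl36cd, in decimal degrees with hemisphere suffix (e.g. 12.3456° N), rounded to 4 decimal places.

26.1250° N, 26.1667° N

Field P=15, L=11: +15·20° lon, +11·10° lat → SW at lon 120°, lat 20°.
Square 3, 6: +3·2° lon, +6·1° lat → SW at lon 126°, lat 26°.
Subsquare c=2, d=3: +2·0.0833333° lon, +3·0.0416667° lat → SW at lon 126.167°, lat 26.125°.
Cell spans 0.0833333° lon × 0.0416667° lat.
south 26.1250° N, north 26.1667° N.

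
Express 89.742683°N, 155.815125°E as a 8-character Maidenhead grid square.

QR79vr78

Offset from 180°W / 90°S: lon 335.81512°, lat 179.74268°.
Field: 335.81512/20 → 16 → Q, 179.74268/10 → 17 → R; chars QR.
Square: 15.81512/2 → 7, 9.74268/1 → 9; chars 79.
Subsquare: 1.81512/0.0833333 → 21 → v, 0.74268/0.0416667 → 17 → r; chars vr.
Extended square: 0.06512/0.00833333 → 7, 0.03435/0.00416667 → 8; chars 78.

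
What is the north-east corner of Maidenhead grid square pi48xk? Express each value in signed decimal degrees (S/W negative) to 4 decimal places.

Field P=15, I=8: +15·20° lon, +8·10° lat → SW at lon 120°, lat -10°.
Square 4, 8: +4·2° lon, +8·1° lat → SW at lon 128°, lat -2°.
Subsquare x=23, k=10: +23·0.0833333° lon, +10·0.0416667° lat → SW at lon 129.917°, lat -1.58333°.
Cell spans 0.0833333° lon × 0.0416667° lat. NE corner is SW corner plus one full cell.
latitude -1.5417, longitude 130.0000.

-1.5417, 130.0000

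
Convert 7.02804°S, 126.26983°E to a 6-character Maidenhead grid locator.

PI32dx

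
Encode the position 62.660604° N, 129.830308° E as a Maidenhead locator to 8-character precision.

Offset from 180°W / 90°S: lon 309.83031°, lat 152.66060°.
Field: lon ⌊309.83031/20⌋ = 15 → P; lat ⌊152.66060/10⌋ = 15 → P.
Square: lon ⌊9.83031/2⌋ = 4; lat ⌊2.66060/1⌋ = 2.
Subsquare: lon ⌊1.83031/0.0833333⌋ = 21 → v; lat ⌊0.66060/0.0416667⌋ = 15 → p.
Extended square: lon ⌊0.08031/0.00833333⌋ = 9; lat ⌊0.03560/0.00416667⌋ = 8.

PP42vp98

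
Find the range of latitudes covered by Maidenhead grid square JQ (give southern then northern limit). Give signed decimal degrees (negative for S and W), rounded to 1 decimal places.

Field J=9, Q=16: +9·20° lon, +16·10° lat → SW at lon 0°, lat 70°.
Cell spans 20° lon × 10° lat.
south 70.0, north 80.0.

70.0, 80.0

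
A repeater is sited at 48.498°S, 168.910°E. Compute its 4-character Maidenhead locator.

Offset from 180°W / 90°S: lon 348.91°, lat 41.50°.
Field (20°×10°, letters A–R): 348.91/20 → 17 → R, 41.50/10 → 4 → E; chars RE.
Square (2°×1°, digits 0–9): 8.91/2 → 4, 1.50/1 → 1; chars 41.

RE41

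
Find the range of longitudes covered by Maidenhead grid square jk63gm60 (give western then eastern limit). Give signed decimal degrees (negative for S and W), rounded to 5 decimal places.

Field J=9, K=10: +9·20° lon, +10·10° lat → SW at lon 0°, lat 10°.
Square 6, 3: +6·2° lon, +3·1° lat → SW at lon 12°, lat 13°.
Subsquare g=6, m=12: +6·0.0833333° lon, +12·0.0416667° lat → SW at lon 12.5°, lat 13.5°.
Extended square 6, 0: +6·0.00833333° lon, +0·0.00416667° lat → SW at lon 12.55°, lat 13.5°.
Cell spans 0.00833333° lon × 0.00416667° lat.
west 12.55000, east 12.55833.

12.55000, 12.55833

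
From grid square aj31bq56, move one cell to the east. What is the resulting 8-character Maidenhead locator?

AJ31bq66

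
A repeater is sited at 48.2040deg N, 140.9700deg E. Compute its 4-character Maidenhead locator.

QN08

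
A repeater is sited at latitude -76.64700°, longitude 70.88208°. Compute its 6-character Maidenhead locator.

Add 180° to longitude and 90° to latitude: 250.8821, 13.3530.
Field: lon ⌊250.8821/20⌋ = 12 → M; lat ⌊13.3530/10⌋ = 1 → B.
Square: lon ⌊10.8821/2⌋ = 5; lat ⌊3.3530/1⌋ = 3.
Subsquare: lon ⌊0.8821/0.0833333⌋ = 10 → k; lat ⌊0.3530/0.0416667⌋ = 8 → i.

MB53ki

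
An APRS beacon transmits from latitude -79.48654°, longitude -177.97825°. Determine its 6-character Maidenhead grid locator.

AB10am

Add 180° to longitude and 90° to latitude: 2.0217, 10.5135.
Field (20°×10°, letters A–R): 2.0217/20 → 0 → A, 10.5135/10 → 1 → B; chars AB.
Square (2°×1°, digits 0–9): 2.0217/2 → 1, 0.5135/1 → 0; chars 10.
Subsquare (5′×2.5′, letters a–x): 0.0217/0.0833333 → 0 → a, 0.5135/0.0416667 → 12 → m; chars am.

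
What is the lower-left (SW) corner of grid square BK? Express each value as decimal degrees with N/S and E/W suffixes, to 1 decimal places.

Field B=1, K=10: +1·20° lon, +10·10° lat → SW at lon -160°, lat 10°.
latitude 10.0° N, longitude 160.0° W.

10.0° N, 160.0° W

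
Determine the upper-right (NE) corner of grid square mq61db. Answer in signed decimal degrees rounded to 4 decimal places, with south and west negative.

71.0833, 72.3333

Field M=12, Q=16: +12·20° lon, +16·10° lat → SW at lon 60°, lat 70°.
Square 6, 1: +6·2° lon, +1·1° lat → SW at lon 72°, lat 71°.
Subsquare d=3, b=1: +3·0.0833333° lon, +1·0.0416667° lat → SW at lon 72.25°, lat 71.0417°.
Cell spans 0.0833333° lon × 0.0416667° lat. NE corner is SW corner plus one full cell.
latitude 71.0833, longitude 72.3333.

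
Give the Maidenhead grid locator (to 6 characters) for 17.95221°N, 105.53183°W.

Add 180° to longitude and 90° to latitude: 74.4682, 107.9522.
Field: 74.4682/20 → 3 → D, 107.9522/10 → 10 → K; chars DK.
Square: 14.4682/2 → 7, 7.9522/1 → 7; chars 77.
Subsquare: 0.4682/0.0833333 → 5 → f, 0.9522/0.0416667 → 22 → w; chars fw.

DK77fw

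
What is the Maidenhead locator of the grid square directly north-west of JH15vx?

Longitude subsquare v = 21; −1 → 20 = u.
Latitude subsquare x = 23; +1 → 24, wraps to 0 = a, carry into square.
Latitude square 5; +1 → 6.

JH16ua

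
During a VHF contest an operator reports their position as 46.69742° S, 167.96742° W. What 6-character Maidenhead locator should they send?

Add 180° to longitude and 90° to latitude: 12.0326, 43.3026.
Field: lon ⌊12.0326/20⌋ = 0 → A; lat ⌊43.3026/10⌋ = 4 → E.
Square: lon ⌊12.0326/2⌋ = 6; lat ⌊3.3026/1⌋ = 3.
Subsquare: lon ⌊0.0326/0.0833333⌋ = 0 → a; lat ⌊0.3026/0.0416667⌋ = 7 → h.

AE63ah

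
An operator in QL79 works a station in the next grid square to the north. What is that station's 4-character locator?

QM70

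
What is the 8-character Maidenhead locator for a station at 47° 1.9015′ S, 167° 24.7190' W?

Shift to the Maidenhead origin (180°W, 90°S): lon 12.58802, lat 42.96831.
Field: lon ⌊12.58802/20⌋ = 0 → A; lat ⌊42.96831/10⌋ = 4 → E.
Square: lon ⌊12.58802/2⌋ = 6; lat ⌊2.96831/1⌋ = 2.
Subsquare: lon ⌊0.58802/0.0833333⌋ = 7 → h; lat ⌊0.96831/0.0416667⌋ = 23 → x.
Extended square: lon ⌊0.00468/0.00833333⌋ = 0; lat ⌊0.00997/0.00416667⌋ = 2.

AE62hx02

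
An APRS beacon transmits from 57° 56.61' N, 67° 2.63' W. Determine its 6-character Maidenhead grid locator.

Offset from 180°W / 90°S: lon 112.9562°, lat 147.9435°.
Field: lon ⌊112.9562/20⌋ = 5 → F; lat ⌊147.9435/10⌋ = 14 → O.
Square: lon ⌊12.9562/2⌋ = 6; lat ⌊7.9435/1⌋ = 7.
Subsquare: lon ⌊0.9562/0.0833333⌋ = 11 → l; lat ⌊0.9435/0.0416667⌋ = 22 → w.

FO67lw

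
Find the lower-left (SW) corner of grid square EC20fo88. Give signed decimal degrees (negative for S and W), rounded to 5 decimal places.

-69.38333, -95.51667

Field E=4, C=2: +4·20° lon, +2·10° lat → SW at lon -100°, lat -70°.
Square 2, 0: +2·2° lon, +0·1° lat → SW at lon -96°, lat -70°.
Subsquare f=5, o=14: +5·0.0833333° lon, +14·0.0416667° lat → SW at lon -95.5833°, lat -69.4167°.
Extended square 8, 8: +8·0.00833333° lon, +8·0.00416667° lat → SW at lon -95.5167°, lat -69.3833°.
latitude -69.38333, longitude -95.51667.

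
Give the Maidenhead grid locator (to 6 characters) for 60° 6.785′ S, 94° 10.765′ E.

Shift to the Maidenhead origin (180°W, 90°S): lon 274.1794, lat 29.8869.
Field (20°×10°, letters A–R): 274.1794/20 → 13 → N, 29.8869/10 → 2 → C; chars NC.
Square (2°×1°, digits 0–9): 14.1794/2 → 7, 9.8869/1 → 9; chars 79.
Subsquare (5′×2.5′, letters a–x): 0.1794/0.0833333 → 2 → c, 0.8869/0.0416667 → 21 → v; chars cv.

NC79cv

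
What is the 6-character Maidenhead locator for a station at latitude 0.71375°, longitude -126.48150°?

CJ60sr

Offset from 180°W / 90°S: lon 53.5185°, lat 90.7138°.
Field (20°×10°, letters A–R): lon ⌊53.5185/20⌋ = 2 → C; lat ⌊90.7138/10⌋ = 9 → J.
Square (2°×1°, digits 0–9): lon ⌊13.5185/2⌋ = 6; lat ⌊0.7138/1⌋ = 0.
Subsquare (5′×2.5′, letters a–x): lon ⌊1.5185/0.0833333⌋ = 18 → s; lat ⌊0.7138/0.0416667⌋ = 17 → r.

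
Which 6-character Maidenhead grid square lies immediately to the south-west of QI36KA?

Longitude subsquare k = 10; −1 → 9 = j.
Latitude subsquare a = 0; −1 → -1, wraps to 23 = x, carry into square.
Latitude square 6; −1 → 5.

QI35jx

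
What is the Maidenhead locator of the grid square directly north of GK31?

GK32

Latitude square 1; +1 → 2.
The longitude characters are unchanged.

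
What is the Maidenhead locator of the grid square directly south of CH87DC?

Latitude subsquare c = 2; −1 → 1 = b.
The longitude characters are unchanged.

CH87db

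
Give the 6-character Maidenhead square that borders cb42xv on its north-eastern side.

CB52aw

Longitude subsquare x = 23; +1 → 24, wraps to 0 = a, carry into square.
Longitude square 4; +1 → 5.
Latitude subsquare v = 21; +1 → 22 = w.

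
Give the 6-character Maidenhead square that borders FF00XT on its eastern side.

Longitude subsquare x = 23; +1 → 24, wraps to 0 = a, carry into square.
Longitude square 0; +1 → 1.
The latitude characters are unchanged.

FF10at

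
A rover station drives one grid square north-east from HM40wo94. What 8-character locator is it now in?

HM40xo05

Longitude extended square 9; +1 → 10, wraps to 0, carry into subsquare.
Longitude subsquare w = 22; +1 → 23 = x.
Latitude extended square 4; +1 → 5.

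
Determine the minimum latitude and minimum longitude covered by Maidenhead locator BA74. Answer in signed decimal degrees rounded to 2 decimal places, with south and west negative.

-86.00, -146.00

Field B=1, A=0: +1·20° lon, +0·10° lat → SW at lon -160°, lat -90°.
Square 7, 4: +7·2° lon, +4·1° lat → SW at lon -146°, lat -86°.
latitude -86.00, longitude -146.00.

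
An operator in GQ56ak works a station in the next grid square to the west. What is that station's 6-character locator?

GQ46xk

Longitude subsquare a = 0; −1 → -1, wraps to 23 = x, carry into square.
Longitude square 5; −1 → 4.
The latitude characters are unchanged.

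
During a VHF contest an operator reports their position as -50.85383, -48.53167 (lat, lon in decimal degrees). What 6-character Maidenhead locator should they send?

GD59rd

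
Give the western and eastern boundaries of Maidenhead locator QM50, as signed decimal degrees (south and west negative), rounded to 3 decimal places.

Field Q=16, M=12: +16·20° lon, +12·10° lat → SW at lon 140°, lat 30°.
Square 5, 0: +5·2° lon, +0·1° lat → SW at lon 150°, lat 30°.
Cell spans 2° lon × 1° lat.
west 150.000, east 152.000.

150.000, 152.000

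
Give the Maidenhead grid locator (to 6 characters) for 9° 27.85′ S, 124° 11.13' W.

CI70vm

Shift to the Maidenhead origin (180°W, 90°S): lon 55.8145, lat 80.5358.
Field (20°×10°, letters A–R): 55.8145/20 → 2 → C, 80.5358/10 → 8 → I; chars CI.
Square (2°×1°, digits 0–9): 15.8145/2 → 7, 0.5358/1 → 0; chars 70.
Subsquare (5′×2.5′, letters a–x): 1.8145/0.0833333 → 21 → v, 0.5358/0.0416667 → 12 → m; chars vm.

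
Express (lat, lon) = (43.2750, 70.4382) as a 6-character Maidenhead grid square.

MN53fg

Add 180° to longitude and 90° to latitude: 250.4382, 133.2750.
Field: 250.4382/20 → 12 → M, 133.2750/10 → 13 → N; chars MN.
Square: 10.4382/2 → 5, 3.2750/1 → 3; chars 53.
Subsquare: 0.4382/0.0833333 → 5 → f, 0.2750/0.0416667 → 6 → g; chars fg.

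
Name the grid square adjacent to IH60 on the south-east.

Longitude square 6; +1 → 7.
Latitude square 0; −1 → -1, wraps to 9, carry into field.
Latitude field H = 7; −1 → 6 = G.

IG79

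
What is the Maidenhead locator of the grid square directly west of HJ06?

Longitude square 0; −1 → -1, wraps to 9, carry into field.
Longitude field H = 7; −1 → 6 = G.
The latitude characters are unchanged.

GJ96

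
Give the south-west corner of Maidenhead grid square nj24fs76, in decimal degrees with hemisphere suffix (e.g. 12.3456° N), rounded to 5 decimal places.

Field N=13, J=9: +13·20° lon, +9·10° lat → SW at lon 80°, lat 0°.
Square 2, 4: +2·2° lon, +4·1° lat → SW at lon 84°, lat 4°.
Subsquare f=5, s=18: +5·0.0833333° lon, +18·0.0416667° lat → SW at lon 84.4167°, lat 4.75°.
Extended square 7, 6: +7·0.00833333° lon, +6·0.00416667° lat → SW at lon 84.475°, lat 4.775°.
latitude 4.77500° N, longitude 84.47500° E.

4.77500° N, 84.47500° E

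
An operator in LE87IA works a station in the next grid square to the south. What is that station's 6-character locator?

Latitude subsquare a = 0; −1 → -1, wraps to 23 = x, carry into square.
Latitude square 7; −1 → 6.
The longitude characters are unchanged.

LE86ix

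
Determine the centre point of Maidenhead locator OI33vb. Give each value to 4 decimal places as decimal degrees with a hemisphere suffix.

6.9375° S, 107.7917° E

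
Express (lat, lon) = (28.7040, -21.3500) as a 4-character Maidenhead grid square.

HL98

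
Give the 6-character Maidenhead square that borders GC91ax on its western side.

GC81xx

Longitude subsquare a = 0; −1 → -1, wraps to 23 = x, carry into square.
Longitude square 9; −1 → 8.
The latitude characters are unchanged.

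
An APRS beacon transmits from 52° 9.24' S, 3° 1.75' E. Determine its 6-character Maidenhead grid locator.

Shift to the Maidenhead origin (180°W, 90°S): lon 183.0292, lat 37.8460.
Field: lon ⌊183.0292/20⌋ = 9 → J; lat ⌊37.8460/10⌋ = 3 → D.
Square: lon ⌊3.0292/2⌋ = 1; lat ⌊7.8460/1⌋ = 7.
Subsquare: lon ⌊1.0292/0.0833333⌋ = 12 → m; lat ⌊0.8460/0.0416667⌋ = 20 → u.

JD17mu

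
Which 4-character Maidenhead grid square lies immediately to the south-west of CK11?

CK00

Longitude square 1; −1 → 0.
Latitude square 1; −1 → 0.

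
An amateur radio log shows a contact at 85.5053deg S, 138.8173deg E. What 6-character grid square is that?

PA94jl

Offset from 180°W / 90°S: lon 318.8173°, lat 4.4947°.
Field: 318.8173/20 → 15 → P, 4.4947/10 → 0 → A; chars PA.
Square: 18.8173/2 → 9, 4.4947/1 → 4; chars 94.
Subsquare: 0.8173/0.0833333 → 9 → j, 0.4947/0.0416667 → 11 → l; chars jl.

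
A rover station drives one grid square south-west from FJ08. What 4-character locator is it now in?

EJ97

Longitude square 0; −1 → -1, wraps to 9, carry into field.
Longitude field F = 5; −1 → 4 = E.
Latitude square 8; −1 → 7.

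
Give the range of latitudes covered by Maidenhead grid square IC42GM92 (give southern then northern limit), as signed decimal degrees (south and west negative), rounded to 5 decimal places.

-67.49167, -67.48750

Field I=8, C=2: +8·20° lon, +2·10° lat → SW at lon -20°, lat -70°.
Square 4, 2: +4·2° lon, +2·1° lat → SW at lon -12°, lat -68°.
Subsquare g=6, m=12: +6·0.0833333° lon, +12·0.0416667° lat → SW at lon -11.5°, lat -67.5°.
Extended square 9, 2: +9·0.00833333° lon, +2·0.00416667° lat → SW at lon -11.425°, lat -67.4917°.
Cell spans 0.00833333° lon × 0.00416667° lat.
south -67.49167, north -67.48750.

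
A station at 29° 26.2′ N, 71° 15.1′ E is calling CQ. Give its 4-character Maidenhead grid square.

ML59

Offset from 180°W / 90°S: lon 251.25°, lat 119.44°.
Field: 251.25/20 → 12 → M, 119.44/10 → 11 → L; chars ML.
Square: 11.25/2 → 5, 9.44/1 → 9; chars 59.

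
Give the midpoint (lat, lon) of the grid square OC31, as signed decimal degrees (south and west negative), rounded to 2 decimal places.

-68.50, 107.00

Field O=14, C=2: +14·20° lon, +2·10° lat → SW at lon 100°, lat -70°.
Square 3, 1: +3·2° lon, +1·1° lat → SW at lon 106°, lat -69°.
Cell spans 2° lon × 1° lat. Centre is SW corner plus half of each.
latitude -68.50, longitude 107.00.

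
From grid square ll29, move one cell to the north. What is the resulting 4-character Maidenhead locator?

LM20

Latitude square 9; +1 → 10, wraps to 0, carry into field.
Latitude field L = 11; +1 → 12 = M.
The longitude characters are unchanged.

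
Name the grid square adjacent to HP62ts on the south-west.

HP62sr

Longitude subsquare t = 19; −1 → 18 = s.
Latitude subsquare s = 18; −1 → 17 = r.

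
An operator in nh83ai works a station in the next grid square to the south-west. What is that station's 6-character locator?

NH73xh

Longitude subsquare a = 0; −1 → -1, wraps to 23 = x, carry into square.
Longitude square 8; −1 → 7.
Latitude subsquare i = 8; −1 → 7 = h.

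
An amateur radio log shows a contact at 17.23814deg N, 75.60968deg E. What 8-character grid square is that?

MK77tf37

Offset from 180°W / 90°S: lon 255.60968°, lat 107.23814°.
Field: lon ⌊255.60968/20⌋ = 12 → M; lat ⌊107.23814/10⌋ = 10 → K.
Square: lon ⌊15.60968/2⌋ = 7; lat ⌊7.23814/1⌋ = 7.
Subsquare: lon ⌊1.60968/0.0833333⌋ = 19 → t; lat ⌊0.23814/0.0416667⌋ = 5 → f.
Extended square: lon ⌊0.02635/0.00833333⌋ = 3; lat ⌊0.02981/0.00416667⌋ = 7.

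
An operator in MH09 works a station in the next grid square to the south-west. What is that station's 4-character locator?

LH98

Longitude square 0; −1 → -1, wraps to 9, carry into field.
Longitude field M = 12; −1 → 11 = L.
Latitude square 9; −1 → 8.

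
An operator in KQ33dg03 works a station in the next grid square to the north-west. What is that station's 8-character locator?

KQ33cg94

Longitude extended square 0; −1 → -1, wraps to 9, carry into subsquare.
Longitude subsquare d = 3; −1 → 2 = c.
Latitude extended square 3; +1 → 4.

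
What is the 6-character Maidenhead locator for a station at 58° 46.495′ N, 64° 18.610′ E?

MO28ds

Shift to the Maidenhead origin (180°W, 90°S): lon 244.3102, lat 148.7749.
Field: lon ⌊244.3102/20⌋ = 12 → M; lat ⌊148.7749/10⌋ = 14 → O.
Square: lon ⌊4.3102/2⌋ = 2; lat ⌊8.7749/1⌋ = 8.
Subsquare: lon ⌊0.3102/0.0833333⌋ = 3 → d; lat ⌊0.7749/0.0416667⌋ = 18 → s.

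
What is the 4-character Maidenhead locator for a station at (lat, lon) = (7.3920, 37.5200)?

KJ87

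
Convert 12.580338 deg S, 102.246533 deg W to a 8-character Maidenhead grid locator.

DH87vk00

Offset from 180°W / 90°S: lon 77.75347°, lat 77.41966°.
Field: lon ⌊77.75347/20⌋ = 3 → D; lat ⌊77.41966/10⌋ = 7 → H.
Square: lon ⌊17.75347/2⌋ = 8; lat ⌊7.41966/1⌋ = 7.
Subsquare: lon ⌊1.75347/0.0833333⌋ = 21 → v; lat ⌊0.41966/0.0416667⌋ = 10 → k.
Extended square: lon ⌊0.00347/0.00833333⌋ = 0; lat ⌊0.00300/0.00416667⌋ = 0.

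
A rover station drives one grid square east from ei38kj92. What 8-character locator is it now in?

Longitude extended square 9; +1 → 10, wraps to 0, carry into subsquare.
Longitude subsquare k = 10; +1 → 11 = l.
The latitude characters are unchanged.

EI38lj02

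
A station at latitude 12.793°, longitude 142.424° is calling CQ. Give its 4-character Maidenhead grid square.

Add 180° to longitude and 90° to latitude: 322.42, 102.79.
Field (20°×10°, letters A–R): 322.42/20 → 16 → Q, 102.79/10 → 10 → K; chars QK.
Square (2°×1°, digits 0–9): 2.42/2 → 1, 2.79/1 → 2; chars 12.

QK12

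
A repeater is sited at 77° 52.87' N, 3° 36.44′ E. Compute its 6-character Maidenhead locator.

JQ17tv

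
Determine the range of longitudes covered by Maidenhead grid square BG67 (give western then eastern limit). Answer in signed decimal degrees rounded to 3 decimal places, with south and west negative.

-148.000, -146.000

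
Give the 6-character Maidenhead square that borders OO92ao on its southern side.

Latitude subsquare o = 14; −1 → 13 = n.
The longitude characters are unchanged.

OO92an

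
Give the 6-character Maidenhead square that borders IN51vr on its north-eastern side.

IN51ws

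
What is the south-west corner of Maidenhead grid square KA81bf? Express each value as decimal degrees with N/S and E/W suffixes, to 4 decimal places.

Field K=10, A=0: +10·20° lon, +0·10° lat → SW at lon 20°, lat -90°.
Square 8, 1: +8·2° lon, +1·1° lat → SW at lon 36°, lat -89°.
Subsquare b=1, f=5: +1·0.0833333° lon, +5·0.0416667° lat → SW at lon 36.0833°, lat -88.7917°.
latitude 88.7917° S, longitude 36.0833° E.

88.7917° S, 36.0833° E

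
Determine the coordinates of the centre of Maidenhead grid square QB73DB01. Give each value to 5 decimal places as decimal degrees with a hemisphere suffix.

76.95208° S, 154.25417° E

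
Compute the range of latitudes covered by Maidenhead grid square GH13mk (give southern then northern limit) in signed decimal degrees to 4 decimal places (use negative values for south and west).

Field G=6, H=7: +6·20° lon, +7·10° lat → SW at lon -60°, lat -20°.
Square 1, 3: +1·2° lon, +3·1° lat → SW at lon -58°, lat -17°.
Subsquare m=12, k=10: +12·0.0833333° lon, +10·0.0416667° lat → SW at lon -57°, lat -16.5833°.
Cell spans 0.0833333° lon × 0.0416667° lat.
south -16.5833, north -16.5417.

-16.5833, -16.5417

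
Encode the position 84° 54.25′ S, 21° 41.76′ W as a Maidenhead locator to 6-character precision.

Offset from 180°W / 90°S: lon 158.3040°, lat 5.0958°.
Field (20°×10°, letters A–R): 158.3040/20 → 7 → H, 5.0958/10 → 0 → A; chars HA.
Square (2°×1°, digits 0–9): 18.3040/2 → 9, 5.0958/1 → 5; chars 95.
Subsquare (5′×2.5′, letters a–x): 0.3040/0.0833333 → 3 → d, 0.0958/0.0416667 → 2 → c; chars dc.

HA95dc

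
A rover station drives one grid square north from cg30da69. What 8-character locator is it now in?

CG30db60

Latitude extended square 9; +1 → 10, wraps to 0, carry into subsquare.
Latitude subsquare a = 0; +1 → 1 = b.
The longitude characters are unchanged.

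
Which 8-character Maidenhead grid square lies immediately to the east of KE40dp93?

Longitude extended square 9; +1 → 10, wraps to 0, carry into subsquare.
Longitude subsquare d = 3; +1 → 4 = e.
The latitude characters are unchanged.

KE40ep03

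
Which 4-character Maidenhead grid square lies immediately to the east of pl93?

Longitude square 9; +1 → 10, wraps to 0, carry into field.
Longitude field P = 15; +1 → 16 = Q.
The latitude characters are unchanged.

QL03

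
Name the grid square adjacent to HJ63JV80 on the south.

Latitude extended square 0; −1 → -1, wraps to 9, carry into subsquare.
Latitude subsquare v = 21; −1 → 20 = u.
The longitude characters are unchanged.

HJ63ju89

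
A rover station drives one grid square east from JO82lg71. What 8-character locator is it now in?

JO82lg81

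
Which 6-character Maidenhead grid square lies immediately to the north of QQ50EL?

QQ50em

Latitude subsquare l = 11; +1 → 12 = m.
The longitude characters are unchanged.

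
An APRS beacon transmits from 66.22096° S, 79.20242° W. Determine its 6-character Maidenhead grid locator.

FC03js

Shift to the Maidenhead origin (180°W, 90°S): lon 100.7976, lat 23.7790.
Field: lon ⌊100.7976/20⌋ = 5 → F; lat ⌊23.7790/10⌋ = 2 → C.
Square: lon ⌊0.7976/2⌋ = 0; lat ⌊3.7790/1⌋ = 3.
Subsquare: lon ⌊0.7976/0.0833333⌋ = 9 → j; lat ⌊0.7790/0.0416667⌋ = 18 → s.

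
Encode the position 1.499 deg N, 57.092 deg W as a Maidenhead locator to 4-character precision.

GJ11

Add 180° to longitude and 90° to latitude: 122.91, 91.50.
Field: lon ⌊122.91/20⌋ = 6 → G; lat ⌊91.50/10⌋ = 9 → J.
Square: lon ⌊2.91/2⌋ = 1; lat ⌊1.50/1⌋ = 1.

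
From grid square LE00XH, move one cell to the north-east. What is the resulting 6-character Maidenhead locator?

Longitude subsquare x = 23; +1 → 24, wraps to 0 = a, carry into square.
Longitude square 0; +1 → 1.
Latitude subsquare h = 7; +1 → 8 = i.

LE10ai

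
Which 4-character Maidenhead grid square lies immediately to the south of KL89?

KL88

Latitude square 9; −1 → 8.
The longitude characters are unchanged.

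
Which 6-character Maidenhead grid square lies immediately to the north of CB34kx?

CB35ka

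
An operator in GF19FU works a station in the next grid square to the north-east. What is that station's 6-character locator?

GF19gv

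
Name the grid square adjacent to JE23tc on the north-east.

JE23ud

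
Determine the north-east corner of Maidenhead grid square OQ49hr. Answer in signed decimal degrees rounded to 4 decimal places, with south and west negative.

79.7500, 108.6667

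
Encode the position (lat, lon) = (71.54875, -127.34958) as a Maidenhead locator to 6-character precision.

CQ61hn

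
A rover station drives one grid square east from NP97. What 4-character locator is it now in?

OP07

Longitude square 9; +1 → 10, wraps to 0, carry into field.
Longitude field N = 13; +1 → 14 = O.
The latitude characters are unchanged.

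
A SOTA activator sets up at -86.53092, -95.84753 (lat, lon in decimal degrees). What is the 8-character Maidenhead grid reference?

EA23bl82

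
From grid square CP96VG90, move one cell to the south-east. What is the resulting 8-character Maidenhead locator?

CP96wf09

Longitude extended square 9; +1 → 10, wraps to 0, carry into subsquare.
Longitude subsquare v = 21; +1 → 22 = w.
Latitude extended square 0; −1 → -1, wraps to 9, carry into subsquare.
Latitude subsquare g = 6; −1 → 5 = f.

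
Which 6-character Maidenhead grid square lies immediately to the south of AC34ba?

Latitude subsquare a = 0; −1 → -1, wraps to 23 = x, carry into square.
Latitude square 4; −1 → 3.
The longitude characters are unchanged.

AC33bx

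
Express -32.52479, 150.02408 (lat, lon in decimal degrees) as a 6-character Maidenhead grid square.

Shift to the Maidenhead origin (180°W, 90°S): lon 330.0241, lat 57.4752.
Field: lon ⌊330.0241/20⌋ = 16 → Q; lat ⌊57.4752/10⌋ = 5 → F.
Square: lon ⌊10.0241/2⌋ = 5; lat ⌊7.4752/1⌋ = 7.
Subsquare: lon ⌊0.0241/0.0833333⌋ = 0 → a; lat ⌊0.4752/0.0416667⌋ = 11 → l.

QF57al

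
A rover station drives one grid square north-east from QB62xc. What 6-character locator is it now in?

QB72ad

Longitude subsquare x = 23; +1 → 24, wraps to 0 = a, carry into square.
Longitude square 6; +1 → 7.
Latitude subsquare c = 2; +1 → 3 = d.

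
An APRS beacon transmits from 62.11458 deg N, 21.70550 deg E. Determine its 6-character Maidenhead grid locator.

KP02uc

Shift to the Maidenhead origin (180°W, 90°S): lon 201.7055, lat 152.1146.
Field: lon ⌊201.7055/20⌋ = 10 → K; lat ⌊152.1146/10⌋ = 15 → P.
Square: lon ⌊1.7055/2⌋ = 0; lat ⌊2.1146/1⌋ = 2.
Subsquare: lon ⌊1.7055/0.0833333⌋ = 20 → u; lat ⌊0.1146/0.0416667⌋ = 2 → c.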